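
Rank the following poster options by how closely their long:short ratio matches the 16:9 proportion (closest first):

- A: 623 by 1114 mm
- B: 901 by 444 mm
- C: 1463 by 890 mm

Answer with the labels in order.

A, C, B

Ratios: A = 1114 / 623 ≈ 1.788; B = 901 / 444 ≈ 2.029; C = 1463 / 890 ≈ 1.644.
|Δ from 1.778|: A 0.010; B 0.251; C 0.134.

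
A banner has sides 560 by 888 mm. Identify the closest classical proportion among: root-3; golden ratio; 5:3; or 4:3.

Ratio = 888 / 560 ≈ 1.586.
Distances: root-3 1.732 (Δ 0.146); golden ratio 1.618 (Δ 0.032); 5:3 1.667 (Δ 0.081); 4:3 1.333 (Δ 0.253).

golden ratio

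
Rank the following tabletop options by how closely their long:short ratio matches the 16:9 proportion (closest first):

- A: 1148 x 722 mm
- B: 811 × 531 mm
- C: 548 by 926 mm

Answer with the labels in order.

C, A, B

A: 1148/722 ≈ 1.590 → |1.590 − 1.778| = 0.188
B: 811/531 ≈ 1.527 → |1.527 − 1.778| = 0.251
C: 926/548 ≈ 1.690 → |1.690 − 1.778| = 0.088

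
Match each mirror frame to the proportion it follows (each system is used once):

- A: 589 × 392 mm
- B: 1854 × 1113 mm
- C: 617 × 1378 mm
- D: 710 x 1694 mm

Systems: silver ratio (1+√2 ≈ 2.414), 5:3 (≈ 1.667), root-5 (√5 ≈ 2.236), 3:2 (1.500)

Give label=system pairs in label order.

A=3:2, B=5:3, C=root-5, D=silver ratio

Ratios: A ≈ 1.503; B ≈ 1.666; C ≈ 2.233; D ≈ 2.386.
Targets: silver ratio ≈ 2.414; 5:3 ≈ 1.667; root-5 ≈ 2.236; 3:2 ≈ 1.500.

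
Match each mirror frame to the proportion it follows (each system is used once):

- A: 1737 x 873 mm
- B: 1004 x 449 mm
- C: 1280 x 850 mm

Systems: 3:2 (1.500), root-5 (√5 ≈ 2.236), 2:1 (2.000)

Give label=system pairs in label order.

A=2:1, B=root-5, C=3:2

Ratios: A ≈ 1.990; B ≈ 2.236; C ≈ 1.506.
Targets: 3:2 ≈ 1.500; root-5 ≈ 2.236; 2:1 ≈ 2.000.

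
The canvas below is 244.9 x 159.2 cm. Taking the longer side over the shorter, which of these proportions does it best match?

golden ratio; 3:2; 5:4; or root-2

244.9/159.2 ≈ 1.538. Nearest candidates are 3:2 (1.500, off by 0.038) and golden ratio (1.618, off by 0.080).

3:2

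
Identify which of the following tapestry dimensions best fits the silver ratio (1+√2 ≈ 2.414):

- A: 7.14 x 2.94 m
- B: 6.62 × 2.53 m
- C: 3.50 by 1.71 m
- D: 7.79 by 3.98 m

Ratios (long/short): A ≈ 2.429; B ≈ 2.617; C ≈ 2.047; D ≈ 1.957.
silver ratio ≈ 2.414; option A is nearest (Δ 0.015).

A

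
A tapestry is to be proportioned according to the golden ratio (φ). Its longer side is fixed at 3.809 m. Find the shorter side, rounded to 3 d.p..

golden ratio ≈ 1.61803.
Shorter side = 3.809 ÷ 1.61803 ≈ 2.35410 → 2.354 m.

2.354 m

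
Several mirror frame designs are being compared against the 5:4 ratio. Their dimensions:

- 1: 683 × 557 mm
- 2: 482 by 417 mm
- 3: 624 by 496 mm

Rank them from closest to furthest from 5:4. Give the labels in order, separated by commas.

3, 1, 2

Ratios: 1 = 683 / 557 ≈ 1.226; 2 = 482 / 417 ≈ 1.156; 3 = 624 / 496 ≈ 1.258.
|Δ from 1.250|: 1 0.024; 2 0.094; 3 0.008.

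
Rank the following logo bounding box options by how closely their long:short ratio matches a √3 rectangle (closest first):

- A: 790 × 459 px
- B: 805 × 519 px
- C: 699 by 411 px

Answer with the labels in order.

A: 790/459 ≈ 1.721 → |1.721 − 1.732| = 0.011
B: 805/519 ≈ 1.551 → |1.551 − 1.732| = 0.181
C: 699/411 ≈ 1.701 → |1.701 − 1.732| = 0.031

A, C, B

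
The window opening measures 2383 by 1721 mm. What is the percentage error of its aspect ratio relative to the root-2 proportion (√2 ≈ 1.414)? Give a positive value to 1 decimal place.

2.1%

Ratio = 2383 / 1721 ≈ 1.3847.
Ideal root-2 ≈ 1.4142. |1.3847 − 1.4142| / 1.4142 ≈ 2.09% → 2.1%.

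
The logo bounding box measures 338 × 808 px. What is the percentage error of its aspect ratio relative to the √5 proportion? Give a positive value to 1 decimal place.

Ratio = 808 / 338 ≈ 2.3905.
Ideal root-5 ≈ 2.2361. |2.3905 − 2.2361| / 2.2361 ≈ 6.90% → 6.9%.

6.9%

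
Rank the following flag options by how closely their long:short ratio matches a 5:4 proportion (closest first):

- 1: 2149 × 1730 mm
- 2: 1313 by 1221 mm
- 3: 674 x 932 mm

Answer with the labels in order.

1, 3, 2

Ratios: 1 = 2149 / 1730 ≈ 1.242; 2 = 1313 / 1221 ≈ 1.075; 3 = 932 / 674 ≈ 1.383.
|Δ from 1.250|: 1 0.008; 2 0.175; 3 0.133.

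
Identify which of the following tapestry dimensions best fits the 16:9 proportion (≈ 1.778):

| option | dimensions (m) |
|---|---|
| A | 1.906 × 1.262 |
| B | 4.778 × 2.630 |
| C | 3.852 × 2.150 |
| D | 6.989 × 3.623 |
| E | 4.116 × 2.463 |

Ratios (long/short): A ≈ 1.510; B ≈ 1.817; C ≈ 1.792; D ≈ 1.929; E ≈ 1.671.
16:9 ≈ 1.778; option C is nearest (Δ 0.014).

C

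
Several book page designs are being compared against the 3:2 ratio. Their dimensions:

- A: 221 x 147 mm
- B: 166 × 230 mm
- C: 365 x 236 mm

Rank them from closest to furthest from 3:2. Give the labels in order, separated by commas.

Ratios: A = 221 / 147 ≈ 1.503; B = 230 / 166 ≈ 1.386; C = 365 / 236 ≈ 1.547.
|Δ from 1.500|: A 0.003; B 0.114; C 0.047.

A, C, B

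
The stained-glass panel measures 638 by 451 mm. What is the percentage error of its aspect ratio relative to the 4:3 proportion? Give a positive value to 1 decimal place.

Ratio = 638 / 451 ≈ 1.4146.
Ideal 4:3 ≈ 1.3333. |1.4146 − 1.3333| / 1.3333 ≈ 6.10% → 6.1%.

6.1%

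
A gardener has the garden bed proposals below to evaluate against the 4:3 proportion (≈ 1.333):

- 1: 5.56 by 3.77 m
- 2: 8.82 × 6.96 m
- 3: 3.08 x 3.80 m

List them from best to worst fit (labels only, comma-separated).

2, 3, 1

Ratios: 1 = 5.56 / 3.77 ≈ 1.475; 2 = 8.82 / 6.96 ≈ 1.267; 3 = 3.80 / 3.08 ≈ 1.234.
|Δ from 1.333|: 1 0.142; 2 0.066; 3 0.099.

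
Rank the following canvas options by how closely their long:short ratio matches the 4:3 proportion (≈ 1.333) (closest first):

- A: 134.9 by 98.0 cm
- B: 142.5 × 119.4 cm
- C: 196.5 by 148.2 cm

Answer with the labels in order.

A: 134.9/98.0 ≈ 1.377 → |1.377 − 1.333| = 0.044
B: 142.5/119.4 ≈ 1.193 → |1.193 − 1.333| = 0.140
C: 196.5/148.2 ≈ 1.326 → |1.326 − 1.333| = 0.007

C, A, B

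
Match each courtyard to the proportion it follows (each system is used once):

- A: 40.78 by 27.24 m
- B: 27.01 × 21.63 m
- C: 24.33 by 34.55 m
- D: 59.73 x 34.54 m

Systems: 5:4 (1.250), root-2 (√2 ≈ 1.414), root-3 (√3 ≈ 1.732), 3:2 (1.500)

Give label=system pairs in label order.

Ratios: A ≈ 1.497; B ≈ 1.249; C ≈ 1.420; D ≈ 1.729.
Targets: 5:4 ≈ 1.250; root-2 ≈ 1.414; root-3 ≈ 1.732; 3:2 ≈ 1.500.

A=3:2, B=5:4, C=root-2, D=root-3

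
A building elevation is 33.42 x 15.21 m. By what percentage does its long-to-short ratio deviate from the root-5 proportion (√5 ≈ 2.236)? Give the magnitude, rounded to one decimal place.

Ratio = 33.42 / 15.21 ≈ 2.1972.
Ideal root-5 ≈ 2.2361. |2.1972 − 2.2361| / 2.2361 ≈ 1.74% → 1.7%.

1.7%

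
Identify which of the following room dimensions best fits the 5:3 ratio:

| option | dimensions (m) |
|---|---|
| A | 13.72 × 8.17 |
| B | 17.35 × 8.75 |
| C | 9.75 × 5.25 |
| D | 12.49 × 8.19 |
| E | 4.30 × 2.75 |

A

Ratios (long/short): A ≈ 1.679; B ≈ 1.983; C ≈ 1.857; D ≈ 1.525; E ≈ 1.564.
5:3 ≈ 1.667; option A is nearest (Δ 0.012).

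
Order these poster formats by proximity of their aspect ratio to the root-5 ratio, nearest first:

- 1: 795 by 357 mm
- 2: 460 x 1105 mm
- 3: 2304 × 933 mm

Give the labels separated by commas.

1, 2, 3

1: 795/357 ≈ 2.227 → |2.227 − 2.236| = 0.009
2: 1105/460 ≈ 2.402 → |2.402 − 2.236| = 0.166
3: 2304/933 ≈ 2.469 → |2.469 − 2.236| = 0.233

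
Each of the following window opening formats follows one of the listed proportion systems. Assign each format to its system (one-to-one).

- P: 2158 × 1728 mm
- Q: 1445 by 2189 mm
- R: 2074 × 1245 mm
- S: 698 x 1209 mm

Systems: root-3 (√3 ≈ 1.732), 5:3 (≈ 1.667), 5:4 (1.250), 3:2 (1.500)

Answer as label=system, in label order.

P=5:4, Q=3:2, R=5:3, S=root-3

Ratios: P ≈ 1.249; Q ≈ 1.515; R ≈ 1.666; S ≈ 1.732.
Targets: root-3 ≈ 1.732; 5:3 ≈ 1.667; 5:4 ≈ 1.250; 3:2 ≈ 1.500.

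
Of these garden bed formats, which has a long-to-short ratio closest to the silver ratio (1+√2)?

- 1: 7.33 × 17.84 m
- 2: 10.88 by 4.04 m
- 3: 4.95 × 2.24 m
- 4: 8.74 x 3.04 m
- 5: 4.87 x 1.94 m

1

Target silver ratio ≈ 2.414.
1: 2.434 (Δ0.020)  2: 2.693 (Δ0.279)  3: 2.210 (Δ0.204)  4: 2.875 (Δ0.461)  5: 2.510 (Δ0.096)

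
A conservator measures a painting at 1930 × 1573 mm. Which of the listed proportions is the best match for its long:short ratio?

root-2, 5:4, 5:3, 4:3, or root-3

5:4

Ratio = 1930 / 1573 ≈ 1.227.
Distances: root-2 1.414 (Δ 0.187); 5:4 1.250 (Δ 0.023); 5:3 1.667 (Δ 0.440); 4:3 1.333 (Δ 0.106); root-3 1.732 (Δ 0.505).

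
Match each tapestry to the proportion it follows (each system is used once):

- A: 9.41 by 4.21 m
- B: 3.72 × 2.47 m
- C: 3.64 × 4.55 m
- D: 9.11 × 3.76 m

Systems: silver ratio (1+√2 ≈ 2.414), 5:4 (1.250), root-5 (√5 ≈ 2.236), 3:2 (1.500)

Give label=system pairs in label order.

Ratios: A ≈ 2.235; B ≈ 1.506; C ≈ 1.250; D ≈ 2.423.
Targets: silver ratio ≈ 2.414; 5:4 ≈ 1.250; root-5 ≈ 2.236; 3:2 ≈ 1.500.

A=root-5, B=3:2, C=5:4, D=silver ratio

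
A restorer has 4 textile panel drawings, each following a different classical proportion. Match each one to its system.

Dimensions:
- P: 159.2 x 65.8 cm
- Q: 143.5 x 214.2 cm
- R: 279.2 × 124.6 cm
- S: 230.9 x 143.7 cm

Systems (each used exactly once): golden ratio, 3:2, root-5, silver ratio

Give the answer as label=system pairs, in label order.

P = 159.2/65.8 ≈ 2.419 → silver ratio (2.414)
Q = 214.2/143.5 ≈ 1.493 → 3:2 (1.500)
R = 279.2/124.6 ≈ 2.241 → root-5 (2.236)
S = 230.9/143.7 ≈ 1.607 → golden ratio (1.618)

P=silver ratio, Q=3:2, R=root-5, S=golden ratio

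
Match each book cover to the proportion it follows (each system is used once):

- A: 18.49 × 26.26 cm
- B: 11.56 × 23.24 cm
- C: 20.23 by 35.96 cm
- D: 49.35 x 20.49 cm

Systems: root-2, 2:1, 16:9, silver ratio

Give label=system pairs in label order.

A=root-2, B=2:1, C=16:9, D=silver ratio

A = 26.26/18.49 ≈ 1.420 → root-2 (1.414)
B = 23.24/11.56 ≈ 2.010 → 2:1 (2.000)
C = 35.96/20.23 ≈ 1.778 → 16:9 (1.778)
D = 49.35/20.49 ≈ 2.408 → silver ratio (2.414)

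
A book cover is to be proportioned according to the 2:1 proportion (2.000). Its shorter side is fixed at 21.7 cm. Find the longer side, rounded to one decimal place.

2:1 = 2.00000.
Longer side = 21.7 × 2.00000 ≈ 43.400 → 43.4 cm.

43.4 cm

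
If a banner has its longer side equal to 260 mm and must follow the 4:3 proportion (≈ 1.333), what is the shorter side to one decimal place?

195.0 mm

4:3 ≈ 1.33333.
Shorter side = 260 ÷ 1.33333 ≈ 195.000 → 195.0 mm.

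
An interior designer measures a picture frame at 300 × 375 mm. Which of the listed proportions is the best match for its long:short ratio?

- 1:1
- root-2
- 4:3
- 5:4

5:4

375/300 ≈ 1.250. Nearest candidates are 5:4 (1.250, off by 0.000) and 4:3 (1.333, off by 0.083).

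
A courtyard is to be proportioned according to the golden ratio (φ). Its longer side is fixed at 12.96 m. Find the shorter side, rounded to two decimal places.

8.01 m

golden ratio ≈ 1.61803.
Shorter side = 12.96 ÷ 1.61803 ≈ 8.0097 → 8.01 m.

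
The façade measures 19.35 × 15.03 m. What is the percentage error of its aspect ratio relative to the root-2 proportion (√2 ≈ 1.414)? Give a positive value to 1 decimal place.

Ratio = 19.35 / 15.03 ≈ 1.2874.
Ideal root-2 ≈ 1.4142. |1.2874 − 1.4142| / 1.4142 ≈ 8.97% → 9.0%.

9.0%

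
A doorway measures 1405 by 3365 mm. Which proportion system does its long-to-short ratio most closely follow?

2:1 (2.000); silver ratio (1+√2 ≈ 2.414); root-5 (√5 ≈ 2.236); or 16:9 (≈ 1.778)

silver ratio

3365/1405 ≈ 2.395. Nearest candidates are silver ratio (2.414, off by 0.019) and root-5 (2.236, off by 0.159).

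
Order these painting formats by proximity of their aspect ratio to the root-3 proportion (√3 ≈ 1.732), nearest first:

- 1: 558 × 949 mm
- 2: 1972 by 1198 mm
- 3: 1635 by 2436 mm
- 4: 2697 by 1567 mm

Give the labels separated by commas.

Ratios: 1 = 949 / 558 ≈ 1.701; 2 = 1972 / 1198 ≈ 1.646; 3 = 2436 / 1635 ≈ 1.490; 4 = 2697 / 1567 ≈ 1.721.
|Δ from 1.732|: 1 0.031; 2 0.086; 3 0.242; 4 0.011.

4, 1, 2, 3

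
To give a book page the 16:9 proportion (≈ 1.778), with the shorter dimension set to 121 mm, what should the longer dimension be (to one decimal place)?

16:9 ≈ 1.77778.
Longer side = 121 × 1.77778 ≈ 215.111 → 215.1 mm.

215.1 mm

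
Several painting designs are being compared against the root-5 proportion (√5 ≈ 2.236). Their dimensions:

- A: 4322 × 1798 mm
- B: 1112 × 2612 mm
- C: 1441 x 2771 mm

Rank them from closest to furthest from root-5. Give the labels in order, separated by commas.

A: 4322/1798 ≈ 2.404 → |2.404 − 2.236| = 0.168
B: 2612/1112 ≈ 2.349 → |2.349 − 2.236| = 0.113
C: 2771/1441 ≈ 1.923 → |1.923 − 2.236| = 0.313

B, A, C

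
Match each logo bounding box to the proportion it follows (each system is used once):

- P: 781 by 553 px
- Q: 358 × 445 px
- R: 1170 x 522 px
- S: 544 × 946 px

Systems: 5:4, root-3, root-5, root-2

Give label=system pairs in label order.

P = 781/553 ≈ 1.412 → root-2 (1.414)
Q = 445/358 ≈ 1.243 → 5:4 (1.250)
R = 1170/522 ≈ 2.241 → root-5 (2.236)
S = 946/544 ≈ 1.739 → root-3 (1.732)

P=root-2, Q=5:4, R=root-5, S=root-3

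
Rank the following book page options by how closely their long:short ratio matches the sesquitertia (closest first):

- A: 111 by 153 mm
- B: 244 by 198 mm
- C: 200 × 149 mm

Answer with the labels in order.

C, A, B

Ratios: A = 153 / 111 ≈ 1.378; B = 244 / 198 ≈ 1.232; C = 200 / 149 ≈ 1.342.
|Δ from 1.333|: A 0.045; B 0.101; C 0.009.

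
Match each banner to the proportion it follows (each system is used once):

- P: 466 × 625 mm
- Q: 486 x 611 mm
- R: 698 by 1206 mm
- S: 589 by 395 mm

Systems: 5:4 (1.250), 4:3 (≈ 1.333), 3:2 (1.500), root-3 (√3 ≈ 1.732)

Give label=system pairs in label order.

P=4:3, Q=5:4, R=root-3, S=3:2

Ratios: P ≈ 1.341; Q ≈ 1.257; R ≈ 1.728; S ≈ 1.491.
Targets: 5:4 ≈ 1.250; 4:3 ≈ 1.333; 3:2 ≈ 1.500; root-3 ≈ 1.732.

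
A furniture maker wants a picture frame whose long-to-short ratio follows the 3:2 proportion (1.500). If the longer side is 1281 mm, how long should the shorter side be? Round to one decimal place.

854.0 mm

3:2 = 1.50000.
Shorter side = 1281 ÷ 1.50000 ≈ 854.000 → 854.0 mm.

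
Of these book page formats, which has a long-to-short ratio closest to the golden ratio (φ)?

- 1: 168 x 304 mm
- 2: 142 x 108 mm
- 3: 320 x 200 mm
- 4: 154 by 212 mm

Ratios (long/short): 1 ≈ 1.810; 2 ≈ 1.315; 3 ≈ 1.600; 4 ≈ 1.377.
golden ratio ≈ 1.618; option 3 is nearest (Δ 0.018).

3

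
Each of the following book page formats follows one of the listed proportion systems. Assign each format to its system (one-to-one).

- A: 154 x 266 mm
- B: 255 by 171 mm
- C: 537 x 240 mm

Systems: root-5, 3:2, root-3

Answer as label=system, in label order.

A=root-3, B=3:2, C=root-5

Ratios: A ≈ 1.727; B ≈ 1.491; C ≈ 2.237.
Targets: root-5 ≈ 2.236; 3:2 ≈ 1.500; root-3 ≈ 1.732.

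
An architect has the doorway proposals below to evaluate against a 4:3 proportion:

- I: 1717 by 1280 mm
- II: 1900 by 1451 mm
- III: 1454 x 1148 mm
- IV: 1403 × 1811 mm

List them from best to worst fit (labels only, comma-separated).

I: 1717/1280 ≈ 1.341 → |1.341 − 1.333| = 0.008
II: 1900/1451 ≈ 1.309 → |1.309 − 1.333| = 0.024
III: 1454/1148 ≈ 1.267 → |1.267 − 1.333| = 0.066
IV: 1811/1403 ≈ 1.291 → |1.291 − 1.333| = 0.042

I, II, IV, III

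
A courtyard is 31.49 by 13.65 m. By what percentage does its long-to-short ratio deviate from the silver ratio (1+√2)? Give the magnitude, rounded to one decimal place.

Ratio = 31.49 / 13.65 ≈ 2.3070.
Ideal silver ratio ≈ 2.4142. |2.3070 − 2.4142| / 2.4142 ≈ 4.44% → 4.4%.

4.4%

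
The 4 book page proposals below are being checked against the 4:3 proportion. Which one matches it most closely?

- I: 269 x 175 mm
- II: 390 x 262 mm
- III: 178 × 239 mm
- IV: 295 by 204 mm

Ratios (long/short): I ≈ 1.537; II ≈ 1.489; III ≈ 1.343; IV ≈ 1.446.
4:3 ≈ 1.333; option III is nearest (Δ 0.010).

III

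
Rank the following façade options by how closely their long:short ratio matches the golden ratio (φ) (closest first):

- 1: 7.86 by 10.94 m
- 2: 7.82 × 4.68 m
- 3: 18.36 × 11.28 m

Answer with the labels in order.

Ratios: 1 = 10.94 / 7.86 ≈ 1.392; 2 = 7.82 / 4.68 ≈ 1.671; 3 = 18.36 / 11.28 ≈ 1.628.
|Δ from 1.618|: 1 0.226; 2 0.053; 3 0.010.

3, 2, 1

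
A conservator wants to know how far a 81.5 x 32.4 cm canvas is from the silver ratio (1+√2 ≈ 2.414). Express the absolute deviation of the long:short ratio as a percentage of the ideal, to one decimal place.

Ratio = 81.5 / 32.4 ≈ 2.5154.
Ideal silver ratio ≈ 2.4142. |2.5154 − 2.4142| / 2.4142 ≈ 4.19% → 4.2%.

4.2%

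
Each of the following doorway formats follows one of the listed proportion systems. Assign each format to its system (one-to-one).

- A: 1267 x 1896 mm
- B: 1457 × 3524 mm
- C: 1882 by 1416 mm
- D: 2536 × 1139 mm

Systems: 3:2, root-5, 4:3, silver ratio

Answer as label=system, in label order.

A=3:2, B=silver ratio, C=4:3, D=root-5

Ratios: A ≈ 1.496; B ≈ 2.419; C ≈ 1.329; D ≈ 2.227.
Targets: 3:2 ≈ 1.500; root-5 ≈ 2.236; 4:3 ≈ 1.333; silver ratio ≈ 2.414.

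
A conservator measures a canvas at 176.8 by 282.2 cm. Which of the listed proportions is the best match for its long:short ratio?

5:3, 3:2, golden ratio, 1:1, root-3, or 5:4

golden ratio

282.2/176.8 ≈ 1.596. Nearest candidates are golden ratio (1.618, off by 0.022) and 5:3 (1.667, off by 0.071).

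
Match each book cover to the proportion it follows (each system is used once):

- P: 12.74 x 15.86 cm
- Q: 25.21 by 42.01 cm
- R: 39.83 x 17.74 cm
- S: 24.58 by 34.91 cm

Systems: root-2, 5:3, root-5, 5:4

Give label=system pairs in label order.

P=5:4, Q=5:3, R=root-5, S=root-2

P = 15.86/12.74 ≈ 1.245 → 5:4 (1.250)
Q = 42.01/25.21 ≈ 1.666 → 5:3 (1.667)
R = 39.83/17.74 ≈ 2.245 → root-5 (2.236)
S = 34.91/24.58 ≈ 1.420 → root-2 (1.414)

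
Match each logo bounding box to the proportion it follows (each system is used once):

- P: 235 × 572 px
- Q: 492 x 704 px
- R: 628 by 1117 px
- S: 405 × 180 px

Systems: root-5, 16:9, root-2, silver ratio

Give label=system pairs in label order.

Ratios: P ≈ 2.434; Q ≈ 1.431; R ≈ 1.779; S ≈ 2.250.
Targets: root-5 ≈ 2.236; 16:9 ≈ 1.778; root-2 ≈ 1.414; silver ratio ≈ 2.414.

P=silver ratio, Q=root-2, R=16:9, S=root-5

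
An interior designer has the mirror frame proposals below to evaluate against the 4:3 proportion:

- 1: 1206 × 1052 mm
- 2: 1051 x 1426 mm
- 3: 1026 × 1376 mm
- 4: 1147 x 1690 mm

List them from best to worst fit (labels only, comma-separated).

Ratios: 1 = 1206 / 1052 ≈ 1.146; 2 = 1426 / 1051 ≈ 1.357; 3 = 1376 / 1026 ≈ 1.341; 4 = 1690 / 1147 ≈ 1.473.
|Δ from 1.333|: 1 0.187; 2 0.024; 3 0.008; 4 0.140.

3, 2, 4, 1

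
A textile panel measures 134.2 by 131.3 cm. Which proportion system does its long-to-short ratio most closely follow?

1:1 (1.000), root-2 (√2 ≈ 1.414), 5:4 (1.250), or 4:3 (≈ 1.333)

134.2/131.3 ≈ 1.022. Nearest candidates are 1:1 (1.000, off by 0.022) and 5:4 (1.250, off by 0.228).

1:1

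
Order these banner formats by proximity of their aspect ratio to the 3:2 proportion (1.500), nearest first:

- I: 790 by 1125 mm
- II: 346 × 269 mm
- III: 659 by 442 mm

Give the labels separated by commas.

I: 1125/790 ≈ 1.424 → |1.424 − 1.500| = 0.076
II: 346/269 ≈ 1.286 → |1.286 − 1.500| = 0.214
III: 659/442 ≈ 1.491 → |1.491 − 1.500| = 0.009

III, I, II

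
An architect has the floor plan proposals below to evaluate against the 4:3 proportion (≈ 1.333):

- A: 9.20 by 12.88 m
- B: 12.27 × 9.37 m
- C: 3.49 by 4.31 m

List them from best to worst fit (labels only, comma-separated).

Ratios: A = 12.88 / 9.20 ≈ 1.400; B = 12.27 / 9.37 ≈ 1.309; C = 4.31 / 3.49 ≈ 1.235.
|Δ from 1.333|: A 0.067; B 0.024; C 0.098.

B, A, C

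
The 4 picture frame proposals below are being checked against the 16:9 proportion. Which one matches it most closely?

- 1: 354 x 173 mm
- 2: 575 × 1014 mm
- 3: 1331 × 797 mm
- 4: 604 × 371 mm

2

Ratios (long/short): 1 ≈ 2.046; 2 ≈ 1.763; 3 ≈ 1.670; 4 ≈ 1.628.
16:9 ≈ 1.778; option 2 is nearest (Δ 0.015).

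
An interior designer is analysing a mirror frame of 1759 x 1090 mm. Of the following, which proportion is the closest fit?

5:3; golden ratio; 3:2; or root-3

Ratio = 1759 / 1090 ≈ 1.614.
Distances: 5:3 1.667 (Δ 0.053); golden ratio 1.618 (Δ 0.004); 3:2 1.500 (Δ 0.114); root-3 1.732 (Δ 0.118).

golden ratio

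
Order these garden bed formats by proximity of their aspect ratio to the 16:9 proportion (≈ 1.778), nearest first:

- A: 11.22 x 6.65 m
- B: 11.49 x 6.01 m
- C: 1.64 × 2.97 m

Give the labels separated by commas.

C, A, B

Ratios: A = 11.22 / 6.65 ≈ 1.687; B = 11.49 / 6.01 ≈ 1.912; C = 2.97 / 1.64 ≈ 1.811.
|Δ from 1.778|: A 0.091; B 0.134; C 0.033.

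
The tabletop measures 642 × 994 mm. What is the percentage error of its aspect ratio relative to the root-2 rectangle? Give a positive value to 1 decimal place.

9.5%

Ratio = 994 / 642 ≈ 1.5483.
Ideal root-2 ≈ 1.4142. |1.5483 − 1.4142| / 1.4142 ≈ 9.48% → 9.5%.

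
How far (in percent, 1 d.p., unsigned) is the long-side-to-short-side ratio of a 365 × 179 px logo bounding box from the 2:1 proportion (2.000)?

2.0%

Ratio = 365 / 179 ≈ 2.0391.
Ideal 2:1 = 2.0000. |2.0391 − 2.0000| / 2.0000 ≈ 1.95% → 2.0%.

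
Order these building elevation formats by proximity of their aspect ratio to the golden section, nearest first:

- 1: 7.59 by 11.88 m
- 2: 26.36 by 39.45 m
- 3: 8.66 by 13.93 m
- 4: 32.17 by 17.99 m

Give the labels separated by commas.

Ratios: 1 = 11.88 / 7.59 ≈ 1.565; 2 = 39.45 / 26.36 ≈ 1.497; 3 = 13.93 / 8.66 ≈ 1.609; 4 = 32.17 / 17.99 ≈ 1.788.
|Δ from 1.618|: 1 0.053; 2 0.121; 3 0.009; 4 0.170.

3, 1, 2, 4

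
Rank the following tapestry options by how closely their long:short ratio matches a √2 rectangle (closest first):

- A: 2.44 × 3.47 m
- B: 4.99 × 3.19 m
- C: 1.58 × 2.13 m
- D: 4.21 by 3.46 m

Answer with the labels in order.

Ratios: A = 3.47 / 2.44 ≈ 1.422; B = 4.99 / 3.19 ≈ 1.564; C = 2.13 / 1.58 ≈ 1.348; D = 4.21 / 3.46 ≈ 1.217.
|Δ from 1.414|: A 0.008; B 0.150; C 0.066; D 0.197.

A, C, B, D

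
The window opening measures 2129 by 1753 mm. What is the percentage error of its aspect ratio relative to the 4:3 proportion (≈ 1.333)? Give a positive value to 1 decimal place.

Ratio = 2129 / 1753 ≈ 1.2145.
Ideal 4:3 ≈ 1.3333. |1.2145 − 1.3333| / 1.3333 ≈ 8.91% → 8.9%.

8.9%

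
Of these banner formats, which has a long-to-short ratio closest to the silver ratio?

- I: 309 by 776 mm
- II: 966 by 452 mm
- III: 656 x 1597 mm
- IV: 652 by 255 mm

III

Ratios (long/short): I ≈ 2.511; II ≈ 2.137; III ≈ 2.434; IV ≈ 2.557.
silver ratio ≈ 2.414; option III is nearest (Δ 0.020).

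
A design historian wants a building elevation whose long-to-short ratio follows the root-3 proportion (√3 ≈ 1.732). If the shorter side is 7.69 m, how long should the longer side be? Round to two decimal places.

13.32 m

root-3 ≈ 1.73205.
Longer side = 7.69 × 1.73205 ≈ 13.3195 → 13.32 m.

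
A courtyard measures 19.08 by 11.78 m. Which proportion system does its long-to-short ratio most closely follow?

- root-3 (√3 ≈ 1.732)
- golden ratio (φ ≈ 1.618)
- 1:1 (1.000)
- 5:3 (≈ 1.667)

golden ratio

19.08/11.78 ≈ 1.620. Nearest candidates are golden ratio (1.618, off by 0.002) and 5:3 (1.667, off by 0.047).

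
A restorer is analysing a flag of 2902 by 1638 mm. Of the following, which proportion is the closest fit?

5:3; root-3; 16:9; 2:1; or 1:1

2902/1638 ≈ 1.772. Nearest candidates are 16:9 (1.778, off by 0.006) and root-3 (1.732, off by 0.040).

16:9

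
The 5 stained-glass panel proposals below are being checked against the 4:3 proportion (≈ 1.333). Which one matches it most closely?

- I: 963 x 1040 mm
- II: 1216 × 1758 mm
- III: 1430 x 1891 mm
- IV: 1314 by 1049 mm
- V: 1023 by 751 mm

III

Target 4:3 ≈ 1.333.
I: 1.080 (Δ0.253)  II: 1.446 (Δ0.113)  III: 1.322 (Δ0.011)  IV: 1.253 (Δ0.080)  V: 1.362 (Δ0.029)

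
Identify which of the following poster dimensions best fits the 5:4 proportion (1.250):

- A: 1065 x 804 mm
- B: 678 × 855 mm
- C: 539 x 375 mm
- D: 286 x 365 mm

Ratios (long/short): A ≈ 1.325; B ≈ 1.261; C ≈ 1.437; D ≈ 1.276.
5:4 ≈ 1.250; option B is nearest (Δ 0.011).

B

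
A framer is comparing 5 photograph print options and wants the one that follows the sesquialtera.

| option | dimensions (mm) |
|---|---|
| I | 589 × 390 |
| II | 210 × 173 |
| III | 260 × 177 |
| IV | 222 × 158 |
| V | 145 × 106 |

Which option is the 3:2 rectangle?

I

Target 3:2 ≈ 1.500.
I: 1.510 (Δ0.010)  II: 1.214 (Δ0.286)  III: 1.469 (Δ0.031)  IV: 1.405 (Δ0.095)  V: 1.368 (Δ0.132)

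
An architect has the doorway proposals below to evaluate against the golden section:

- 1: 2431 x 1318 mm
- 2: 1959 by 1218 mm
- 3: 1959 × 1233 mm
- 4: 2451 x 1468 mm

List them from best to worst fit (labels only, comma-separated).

Ratios: 1 = 2431 / 1318 ≈ 1.844; 2 = 1959 / 1218 ≈ 1.608; 3 = 1959 / 1233 ≈ 1.589; 4 = 2451 / 1468 ≈ 1.670.
|Δ from 1.618|: 1 0.226; 2 0.010; 3 0.029; 4 0.052.

2, 3, 4, 1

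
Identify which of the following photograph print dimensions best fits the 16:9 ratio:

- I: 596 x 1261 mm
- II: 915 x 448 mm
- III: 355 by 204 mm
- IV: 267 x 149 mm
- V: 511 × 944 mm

IV

Target 16:9 ≈ 1.778.
I: 2.116 (Δ0.338)  II: 2.042 (Δ0.264)  III: 1.740 (Δ0.038)  IV: 1.792 (Δ0.014)  V: 1.847 (Δ0.069)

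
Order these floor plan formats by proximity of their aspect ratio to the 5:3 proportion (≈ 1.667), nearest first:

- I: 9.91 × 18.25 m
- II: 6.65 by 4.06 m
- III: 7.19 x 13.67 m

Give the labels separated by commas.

Ratios: I = 18.25 / 9.91 ≈ 1.842; II = 6.65 / 4.06 ≈ 1.638; III = 13.67 / 7.19 ≈ 1.901.
|Δ from 1.667|: I 0.175; II 0.029; III 0.234.

II, I, III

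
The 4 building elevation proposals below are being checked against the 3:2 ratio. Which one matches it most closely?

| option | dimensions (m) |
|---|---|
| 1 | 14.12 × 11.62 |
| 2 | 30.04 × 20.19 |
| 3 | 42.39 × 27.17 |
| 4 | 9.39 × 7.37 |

Target 3:2 ≈ 1.500.
1: 1.215 (Δ0.285)  2: 1.488 (Δ0.012)  3: 1.560 (Δ0.060)  4: 1.274 (Δ0.226)

2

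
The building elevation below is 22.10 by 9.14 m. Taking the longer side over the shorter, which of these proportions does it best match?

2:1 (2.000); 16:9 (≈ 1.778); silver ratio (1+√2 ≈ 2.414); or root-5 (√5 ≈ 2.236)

Ratio = 22.10 / 9.14 ≈ 2.418.
Distances: 2:1 2.000 (Δ 0.418); 16:9 1.778 (Δ 0.640); silver ratio 2.414 (Δ 0.004); root-5 2.236 (Δ 0.182).

silver ratio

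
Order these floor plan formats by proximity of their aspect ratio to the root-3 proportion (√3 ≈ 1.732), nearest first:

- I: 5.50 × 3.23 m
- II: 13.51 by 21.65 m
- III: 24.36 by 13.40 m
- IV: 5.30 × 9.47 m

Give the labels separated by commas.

I: 5.50/3.23 ≈ 1.703 → |1.703 − 1.732| = 0.029
II: 21.65/13.51 ≈ 1.603 → |1.603 − 1.732| = 0.129
III: 24.36/13.40 ≈ 1.818 → |1.818 − 1.732| = 0.086
IV: 9.47/5.30 ≈ 1.787 → |1.787 − 1.732| = 0.055

I, IV, III, II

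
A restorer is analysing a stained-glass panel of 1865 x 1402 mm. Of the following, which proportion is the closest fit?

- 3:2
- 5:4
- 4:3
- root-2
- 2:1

Ratio = 1865 / 1402 ≈ 1.330.
Distances: 3:2 1.500 (Δ 0.170); 5:4 1.250 (Δ 0.080); 4:3 1.333 (Δ 0.003); root-2 1.414 (Δ 0.084); 2:1 2.000 (Δ 0.670).

4:3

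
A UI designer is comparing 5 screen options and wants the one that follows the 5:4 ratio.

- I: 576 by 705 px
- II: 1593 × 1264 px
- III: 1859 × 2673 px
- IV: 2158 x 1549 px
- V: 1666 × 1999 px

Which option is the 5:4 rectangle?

II

Target 5:4 ≈ 1.250.
I: 1.224 (Δ0.026)  II: 1.260 (Δ0.010)  III: 1.438 (Δ0.188)  IV: 1.393 (Δ0.143)  V: 1.200 (Δ0.050)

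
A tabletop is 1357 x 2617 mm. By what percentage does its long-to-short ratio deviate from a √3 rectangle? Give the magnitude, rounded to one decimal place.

11.3%

Ratio = 2617 / 1357 ≈ 1.9285.
Ideal root-3 ≈ 1.7321. |1.9285 − 1.7321| / 1.7321 ≈ 11.34% → 11.3%.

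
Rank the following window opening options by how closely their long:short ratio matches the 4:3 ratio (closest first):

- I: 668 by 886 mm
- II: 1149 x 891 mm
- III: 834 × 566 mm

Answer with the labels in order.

Ratios: I = 886 / 668 ≈ 1.326; II = 1149 / 891 ≈ 1.290; III = 834 / 566 ≈ 1.473.
|Δ from 1.333|: I 0.007; II 0.043; III 0.140.

I, II, III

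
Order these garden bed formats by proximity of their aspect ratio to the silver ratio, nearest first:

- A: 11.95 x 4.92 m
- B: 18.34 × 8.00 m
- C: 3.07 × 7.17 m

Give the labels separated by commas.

Ratios: A = 11.95 / 4.92 ≈ 2.429; B = 18.34 / 8.00 ≈ 2.292; C = 7.17 / 3.07 ≈ 2.336.
|Δ from 2.414|: A 0.015; B 0.122; C 0.078.

A, C, B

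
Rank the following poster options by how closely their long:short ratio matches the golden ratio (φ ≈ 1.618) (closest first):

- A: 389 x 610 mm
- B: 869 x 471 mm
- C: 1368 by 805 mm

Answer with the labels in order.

A, C, B

A: 610/389 ≈ 1.568 → |1.568 − 1.618| = 0.050
B: 869/471 ≈ 1.845 → |1.845 − 1.618| = 0.227
C: 1368/805 ≈ 1.699 → |1.699 − 1.618| = 0.081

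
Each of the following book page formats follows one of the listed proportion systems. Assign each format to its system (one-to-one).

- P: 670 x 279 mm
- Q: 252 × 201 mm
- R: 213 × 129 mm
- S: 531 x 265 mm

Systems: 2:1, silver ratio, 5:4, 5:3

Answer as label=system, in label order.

P = 670/279 ≈ 2.401 → silver ratio (2.414)
Q = 252/201 ≈ 1.254 → 5:4 (1.250)
R = 213/129 ≈ 1.651 → 5:3 (1.667)
S = 531/265 ≈ 2.004 → 2:1 (2.000)

P=silver ratio, Q=5:4, R=5:3, S=2:1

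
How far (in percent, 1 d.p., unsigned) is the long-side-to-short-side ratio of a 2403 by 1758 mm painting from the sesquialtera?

8.9%

Ratio = 2403 / 1758 ≈ 1.3669.
Ideal 3:2 = 1.5000. |1.3669 − 1.5000| / 1.5000 ≈ 8.87% → 8.9%.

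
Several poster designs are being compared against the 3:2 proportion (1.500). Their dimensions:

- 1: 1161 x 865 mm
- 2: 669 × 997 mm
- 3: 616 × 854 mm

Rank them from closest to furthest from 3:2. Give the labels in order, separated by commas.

1: 1161/865 ≈ 1.342 → |1.342 − 1.500| = 0.158
2: 997/669 ≈ 1.490 → |1.490 − 1.500| = 0.010
3: 854/616 ≈ 1.386 → |1.386 − 1.500| = 0.114

2, 3, 1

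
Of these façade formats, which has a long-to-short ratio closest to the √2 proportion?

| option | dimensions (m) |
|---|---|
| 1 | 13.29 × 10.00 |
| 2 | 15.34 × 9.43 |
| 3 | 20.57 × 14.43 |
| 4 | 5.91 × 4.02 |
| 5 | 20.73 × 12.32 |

3

Target root-2 ≈ 1.414.
1: 1.329 (Δ0.085)  2: 1.627 (Δ0.213)  3: 1.426 (Δ0.012)  4: 1.470 (Δ0.056)  5: 1.683 (Δ0.269)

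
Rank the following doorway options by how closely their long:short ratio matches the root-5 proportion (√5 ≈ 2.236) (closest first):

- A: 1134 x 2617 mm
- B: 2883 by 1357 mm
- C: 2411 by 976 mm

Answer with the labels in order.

A: 2617/1134 ≈ 2.308 → |2.308 − 2.236| = 0.072
B: 2883/1357 ≈ 2.125 → |2.125 − 2.236| = 0.111
C: 2411/976 ≈ 2.470 → |2.470 − 2.236| = 0.234

A, B, C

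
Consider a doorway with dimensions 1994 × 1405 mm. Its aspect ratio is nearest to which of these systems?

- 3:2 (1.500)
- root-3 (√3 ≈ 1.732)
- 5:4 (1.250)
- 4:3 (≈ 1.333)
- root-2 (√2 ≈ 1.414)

Ratio = 1994 / 1405 ≈ 1.419.
Distances: 3:2 1.500 (Δ 0.081); root-3 1.732 (Δ 0.313); 5:4 1.250 (Δ 0.169); 4:3 1.333 (Δ 0.086); root-2 1.414 (Δ 0.005).

root-2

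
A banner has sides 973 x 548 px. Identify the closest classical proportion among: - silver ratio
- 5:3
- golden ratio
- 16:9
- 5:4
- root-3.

16:9

Ratio = 973 / 548 ≈ 1.776.
Distances: silver ratio 2.414 (Δ 0.638); 5:3 1.667 (Δ 0.109); golden ratio 1.618 (Δ 0.158); 16:9 1.778 (Δ 0.002); 5:4 1.250 (Δ 0.526); root-3 1.732 (Δ 0.044).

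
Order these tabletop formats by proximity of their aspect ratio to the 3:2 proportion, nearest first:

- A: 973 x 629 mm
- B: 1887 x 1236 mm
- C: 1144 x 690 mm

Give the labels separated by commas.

A: 973/629 ≈ 1.547 → |1.547 − 1.500| = 0.047
B: 1887/1236 ≈ 1.527 → |1.527 − 1.500| = 0.027
C: 1144/690 ≈ 1.658 → |1.658 − 1.500| = 0.158

B, A, C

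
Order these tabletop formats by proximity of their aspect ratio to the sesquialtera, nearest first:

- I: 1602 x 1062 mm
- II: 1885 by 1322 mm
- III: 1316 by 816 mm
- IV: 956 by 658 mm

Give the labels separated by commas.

Ratios: I = 1602 / 1062 ≈ 1.508; II = 1885 / 1322 ≈ 1.426; III = 1316 / 816 ≈ 1.613; IV = 956 / 658 ≈ 1.453.
|Δ from 1.500|: I 0.008; II 0.074; III 0.113; IV 0.047.

I, IV, II, III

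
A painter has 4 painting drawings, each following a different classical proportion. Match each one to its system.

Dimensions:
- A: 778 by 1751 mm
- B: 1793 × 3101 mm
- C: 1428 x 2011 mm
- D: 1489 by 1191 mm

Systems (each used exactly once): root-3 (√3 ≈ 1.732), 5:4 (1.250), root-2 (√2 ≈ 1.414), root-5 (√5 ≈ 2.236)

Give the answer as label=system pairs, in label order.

A=root-5, B=root-3, C=root-2, D=5:4

Ratios: A ≈ 2.251; B ≈ 1.730; C ≈ 1.408; D ≈ 1.250.
Targets: root-3 ≈ 1.732; 5:4 ≈ 1.250; root-2 ≈ 1.414; root-5 ≈ 2.236.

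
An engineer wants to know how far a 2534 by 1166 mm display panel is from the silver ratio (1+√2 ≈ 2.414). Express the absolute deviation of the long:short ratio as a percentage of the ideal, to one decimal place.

Ratio = 2534 / 1166 ≈ 2.1732.
Ideal silver ratio ≈ 2.4142. |2.1732 − 2.4142| / 2.4142 ≈ 9.98% → 10.0%.

10.0%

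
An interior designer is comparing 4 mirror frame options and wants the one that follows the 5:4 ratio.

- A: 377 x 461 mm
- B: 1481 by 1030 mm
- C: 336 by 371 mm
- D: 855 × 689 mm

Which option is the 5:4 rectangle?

Ratios (long/short): A ≈ 1.223; B ≈ 1.438; C ≈ 1.104; D ≈ 1.241.
5:4 ≈ 1.250; option D is nearest (Δ 0.009).

D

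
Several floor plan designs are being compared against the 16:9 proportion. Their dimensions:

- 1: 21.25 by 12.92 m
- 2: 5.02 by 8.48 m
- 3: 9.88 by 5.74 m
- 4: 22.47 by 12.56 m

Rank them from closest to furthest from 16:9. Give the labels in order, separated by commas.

4, 3, 2, 1

Ratios: 1 = 21.25 / 12.92 ≈ 1.645; 2 = 8.48 / 5.02 ≈ 1.689; 3 = 9.88 / 5.74 ≈ 1.721; 4 = 22.47 / 12.56 ≈ 1.789.
|Δ from 1.778|: 1 0.133; 2 0.089; 3 0.057; 4 0.011.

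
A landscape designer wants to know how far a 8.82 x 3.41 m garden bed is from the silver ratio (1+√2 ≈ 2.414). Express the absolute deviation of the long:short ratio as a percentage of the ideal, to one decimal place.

7.1%

Ratio = 8.82 / 3.41 ≈ 2.5865.
Ideal silver ratio ≈ 2.4142. |2.5865 − 2.4142| / 2.4142 ≈ 7.14% → 7.1%.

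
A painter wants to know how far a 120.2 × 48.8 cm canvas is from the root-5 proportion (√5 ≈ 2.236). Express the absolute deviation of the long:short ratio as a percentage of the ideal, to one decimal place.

Ratio = 120.2 / 48.8 ≈ 2.4631.
Ideal root-5 ≈ 2.2361. |2.4631 − 2.2361| / 2.2361 ≈ 10.15% → 10.2%.

10.2%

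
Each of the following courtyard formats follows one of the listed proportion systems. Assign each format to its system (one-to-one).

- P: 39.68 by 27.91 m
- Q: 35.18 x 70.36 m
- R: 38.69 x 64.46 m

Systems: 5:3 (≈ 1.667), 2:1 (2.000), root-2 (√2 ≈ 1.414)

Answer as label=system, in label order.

P=root-2, Q=2:1, R=5:3

Ratios: P ≈ 1.422; Q ≈ 2.000; R ≈ 1.666.
Targets: 5:3 ≈ 1.667; 2:1 ≈ 2.000; root-2 ≈ 1.414.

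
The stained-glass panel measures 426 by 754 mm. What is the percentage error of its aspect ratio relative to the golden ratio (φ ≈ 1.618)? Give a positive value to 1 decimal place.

9.4%

Ratio = 754 / 426 ≈ 1.7700.
Ideal golden ratio ≈ 1.6180. |1.7700 − 1.6180| / 1.6180 ≈ 9.39% → 9.4%.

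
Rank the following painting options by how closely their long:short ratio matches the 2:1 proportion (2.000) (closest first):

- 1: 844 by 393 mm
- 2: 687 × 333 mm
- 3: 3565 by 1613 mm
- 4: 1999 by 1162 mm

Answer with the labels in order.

Ratios: 1 = 844 / 393 ≈ 2.148; 2 = 687 / 333 ≈ 2.063; 3 = 3565 / 1613 ≈ 2.210; 4 = 1999 / 1162 ≈ 1.720.
|Δ from 2.000|: 1 0.148; 2 0.063; 3 0.210; 4 0.280.

2, 1, 3, 4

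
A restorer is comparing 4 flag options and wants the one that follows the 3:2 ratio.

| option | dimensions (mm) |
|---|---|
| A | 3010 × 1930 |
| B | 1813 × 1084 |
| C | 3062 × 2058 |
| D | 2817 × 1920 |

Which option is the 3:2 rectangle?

Target 3:2 ≈ 1.500.
A: 1.560 (Δ0.060)  B: 1.673 (Δ0.173)  C: 1.488 (Δ0.012)  D: 1.467 (Δ0.033)

C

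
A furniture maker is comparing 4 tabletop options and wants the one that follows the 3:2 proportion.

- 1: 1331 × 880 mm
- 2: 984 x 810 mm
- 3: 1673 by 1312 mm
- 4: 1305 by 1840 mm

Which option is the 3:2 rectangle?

1

Ratios (long/short): 1 ≈ 1.512; 2 ≈ 1.215; 3 ≈ 1.275; 4 ≈ 1.410.
3:2 ≈ 1.500; option 1 is nearest (Δ 0.012).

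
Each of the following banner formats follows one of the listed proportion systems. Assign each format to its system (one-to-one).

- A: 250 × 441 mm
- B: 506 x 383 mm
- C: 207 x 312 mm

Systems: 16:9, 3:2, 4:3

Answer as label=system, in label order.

Ratios: A ≈ 1.764; B ≈ 1.321; C ≈ 1.507.
Targets: 16:9 ≈ 1.778; 3:2 ≈ 1.500; 4:3 ≈ 1.333.

A=16:9, B=4:3, C=3:2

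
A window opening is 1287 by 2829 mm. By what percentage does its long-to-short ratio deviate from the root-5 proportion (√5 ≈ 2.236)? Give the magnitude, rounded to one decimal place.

1.7%

Ratio = 2829 / 1287 ≈ 2.1981.
Ideal root-5 ≈ 2.2361. |2.1981 − 2.2361| / 2.2361 ≈ 1.70% → 1.7%.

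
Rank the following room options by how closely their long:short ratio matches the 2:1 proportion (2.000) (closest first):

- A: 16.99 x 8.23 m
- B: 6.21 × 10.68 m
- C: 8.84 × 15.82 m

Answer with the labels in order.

A: 16.99/8.23 ≈ 2.064 → |2.064 − 2.000| = 0.064
B: 10.68/6.21 ≈ 1.720 → |1.720 − 2.000| = 0.280
C: 15.82/8.84 ≈ 1.790 → |1.790 − 2.000| = 0.210

A, C, B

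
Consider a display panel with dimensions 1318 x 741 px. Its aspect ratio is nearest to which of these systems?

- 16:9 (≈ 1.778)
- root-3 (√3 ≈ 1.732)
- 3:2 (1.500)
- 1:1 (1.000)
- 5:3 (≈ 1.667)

16:9

1318/741 ≈ 1.779. Nearest candidates are 16:9 (1.778, off by 0.001) and root-3 (1.732, off by 0.047).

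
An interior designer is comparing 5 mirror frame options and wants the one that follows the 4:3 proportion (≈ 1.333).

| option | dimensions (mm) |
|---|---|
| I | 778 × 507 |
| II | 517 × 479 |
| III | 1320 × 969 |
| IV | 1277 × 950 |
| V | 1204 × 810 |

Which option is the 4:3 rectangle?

Ratios (long/short): I ≈ 1.535; II ≈ 1.079; III ≈ 1.362; IV ≈ 1.344; V ≈ 1.486.
4:3 ≈ 1.333; option IV is nearest (Δ 0.011).

IV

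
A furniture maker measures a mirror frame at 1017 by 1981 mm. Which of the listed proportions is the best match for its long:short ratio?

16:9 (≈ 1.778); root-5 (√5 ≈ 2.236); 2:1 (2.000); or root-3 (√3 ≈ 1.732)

2:1

1981/1017 ≈ 1.948. Nearest candidates are 2:1 (2.000, off by 0.052) and 16:9 (1.778, off by 0.170).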